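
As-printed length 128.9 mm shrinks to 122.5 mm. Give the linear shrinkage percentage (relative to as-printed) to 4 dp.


Shrinkage = ((128.9-122.5)/128.9)*100 = 4.9651 %


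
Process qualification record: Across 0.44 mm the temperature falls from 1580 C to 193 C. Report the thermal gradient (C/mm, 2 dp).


G = (1580-193)/0.44 = 3152.27 C/mm


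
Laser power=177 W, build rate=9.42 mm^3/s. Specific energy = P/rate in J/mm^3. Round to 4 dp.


SE = 177 / 9.42 = 18.7898 J/mm^3


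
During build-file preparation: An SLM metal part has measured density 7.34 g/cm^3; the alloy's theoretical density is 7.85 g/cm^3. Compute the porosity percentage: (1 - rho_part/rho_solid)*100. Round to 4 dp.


Porosity = (1-7.34/7.85)*100 = 6.4968 %


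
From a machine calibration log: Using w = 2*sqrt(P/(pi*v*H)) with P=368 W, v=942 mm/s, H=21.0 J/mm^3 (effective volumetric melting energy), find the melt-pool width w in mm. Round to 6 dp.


w = 2*sqrt(368/(pi*942*21.0)) = 0.153902 mm


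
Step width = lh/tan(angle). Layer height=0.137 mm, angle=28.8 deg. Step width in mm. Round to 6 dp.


step = 0.137 / tan(28.8) = 0.249202 mm


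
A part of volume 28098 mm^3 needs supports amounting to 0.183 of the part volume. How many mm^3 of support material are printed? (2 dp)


V_support = 28098 * 0.183 = 5141.93 mm^3


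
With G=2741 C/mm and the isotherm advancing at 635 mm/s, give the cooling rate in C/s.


CR = 2741 * 635 = 1740535 C/s


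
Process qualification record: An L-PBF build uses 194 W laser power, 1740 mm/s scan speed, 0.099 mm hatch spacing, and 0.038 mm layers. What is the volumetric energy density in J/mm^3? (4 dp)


E = 194 / (1740*0.099*0.038) = 29.637 J/mm^3


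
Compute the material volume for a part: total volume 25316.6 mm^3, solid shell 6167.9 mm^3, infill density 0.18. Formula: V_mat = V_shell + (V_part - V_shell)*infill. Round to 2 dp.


V_infill = (25316.6 - 6167.9) * 0.18 = 3446.77
V_total = 6167.9 + 3446.77 = 9614.67 mm^3


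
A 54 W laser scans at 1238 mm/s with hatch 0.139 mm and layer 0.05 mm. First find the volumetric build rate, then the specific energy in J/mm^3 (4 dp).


Build rate = 1238 * 0.139 * 0.05 = 8.6041 mm^3/s
SE = 54 / 8.6041 = 6.2761 J/mm^3


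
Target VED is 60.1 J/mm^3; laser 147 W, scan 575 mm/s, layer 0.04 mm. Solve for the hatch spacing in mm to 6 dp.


h = 147 / (60.1*575*0.04) = 0.106344 mm


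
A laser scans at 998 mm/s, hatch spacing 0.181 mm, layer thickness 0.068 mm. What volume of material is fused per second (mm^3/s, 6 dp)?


Rate = 998 * 0.181 * 0.068 = 12.283384 mm^3/s


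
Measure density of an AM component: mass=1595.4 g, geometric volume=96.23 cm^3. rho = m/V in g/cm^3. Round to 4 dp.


rho = 1595.4 / 96.23 = 16.579 g/cm^3


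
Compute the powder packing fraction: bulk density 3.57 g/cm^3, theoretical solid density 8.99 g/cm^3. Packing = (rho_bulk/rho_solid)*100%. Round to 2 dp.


Packing = (3.57/8.99)*100 = 39.71 %


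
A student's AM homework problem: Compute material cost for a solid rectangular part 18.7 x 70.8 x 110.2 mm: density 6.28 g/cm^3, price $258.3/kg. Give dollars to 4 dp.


V = 18.7 * 70.8 * 110.2 = 145900.392 mm^3 = 145.900392 cm^3
Mass = 145.900392 * 6.28 / 1000 = 0.91625446 kg
Cost = 0.91625446 * 258.3 = 236.6685 $


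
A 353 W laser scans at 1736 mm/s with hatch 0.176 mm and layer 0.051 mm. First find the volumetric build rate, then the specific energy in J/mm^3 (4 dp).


Build rate = 1736 * 0.176 * 0.051 = 15.582336 mm^3/s
SE = 353 / 15.582336 = 22.6539 J/mm^3


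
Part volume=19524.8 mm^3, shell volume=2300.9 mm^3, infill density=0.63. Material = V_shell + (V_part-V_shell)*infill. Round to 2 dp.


V_infill = (19524.8 - 2300.9) * 0.63 = 10851.06
V_total = 2300.9 + 10851.06 = 13151.96 mm^3


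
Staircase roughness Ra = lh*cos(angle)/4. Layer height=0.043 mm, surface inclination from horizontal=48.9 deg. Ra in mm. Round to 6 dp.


Ra = 0.043 * cos(48.9) / 4 = 0.007067 mm


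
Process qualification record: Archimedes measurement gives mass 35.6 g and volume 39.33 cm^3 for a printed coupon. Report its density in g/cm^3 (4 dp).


rho = 35.6 / 39.33 = 0.9052 g/cm^3


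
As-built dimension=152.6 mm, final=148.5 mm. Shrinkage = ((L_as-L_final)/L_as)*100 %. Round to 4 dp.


Shrinkage = ((152.6-148.5)/152.6)*100 = 2.6868 %


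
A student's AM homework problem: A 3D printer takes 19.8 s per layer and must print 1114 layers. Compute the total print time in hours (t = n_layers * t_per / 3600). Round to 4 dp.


t = 1114 * 19.8 / 3600 = 6.127 hrs


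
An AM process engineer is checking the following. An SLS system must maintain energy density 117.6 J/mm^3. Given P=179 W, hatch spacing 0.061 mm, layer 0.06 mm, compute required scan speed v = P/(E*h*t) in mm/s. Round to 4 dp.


v = 179 / (117.6*0.061*0.06) = 415.8767 mm/s


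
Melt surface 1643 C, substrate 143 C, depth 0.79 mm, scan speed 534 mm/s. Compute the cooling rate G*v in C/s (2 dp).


G = (1643-143)/0.79 = 1898.73417722 C/mm
CR = 1898.73417722 * 534 = 1013924.05 C/s


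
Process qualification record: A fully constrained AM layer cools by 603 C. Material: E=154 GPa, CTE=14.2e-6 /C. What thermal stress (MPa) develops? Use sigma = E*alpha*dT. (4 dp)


sigma = 154*1000 * 14.2e-6 * 603 = 1318.6404 MPa


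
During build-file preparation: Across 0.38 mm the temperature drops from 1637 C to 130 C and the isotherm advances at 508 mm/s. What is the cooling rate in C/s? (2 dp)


G = (1637-130)/0.38 = 3965.78947368 C/mm
CR = 3965.78947368 * 508 = 2014621.05 C/s


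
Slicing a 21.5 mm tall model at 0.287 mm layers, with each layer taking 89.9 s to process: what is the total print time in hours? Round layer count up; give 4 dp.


Layers = ceil(21.5/0.287) = 75
t = 75 * 89.9 / 3600 = 1.8729 hrs


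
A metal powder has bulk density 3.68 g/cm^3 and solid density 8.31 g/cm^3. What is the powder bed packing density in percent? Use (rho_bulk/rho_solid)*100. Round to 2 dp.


Packing = (3.68/8.31)*100 = 44.28 %


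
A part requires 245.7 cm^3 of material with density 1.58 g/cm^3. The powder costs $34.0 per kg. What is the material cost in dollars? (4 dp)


Mass = 245.7*1.58/1000 = 0.388206 kg
Cost = 0.388206 * 34.0 = 13.199 $


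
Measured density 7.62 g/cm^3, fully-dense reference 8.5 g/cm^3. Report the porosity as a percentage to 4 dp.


Porosity = (1-7.62/8.5)*100 = 10.3529 %


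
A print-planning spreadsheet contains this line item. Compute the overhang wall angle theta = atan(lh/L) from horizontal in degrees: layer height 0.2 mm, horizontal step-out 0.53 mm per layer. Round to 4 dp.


angle = atan(0.2/0.53) = 20.6744 degrees


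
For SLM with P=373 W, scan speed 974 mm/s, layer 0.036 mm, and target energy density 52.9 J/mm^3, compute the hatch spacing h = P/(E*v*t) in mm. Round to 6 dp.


h = 373 / (52.9*974*0.036) = 0.201091 mm


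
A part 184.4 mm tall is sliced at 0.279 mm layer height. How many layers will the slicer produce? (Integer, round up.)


Layers = ceil(184.4/0.279) = 661


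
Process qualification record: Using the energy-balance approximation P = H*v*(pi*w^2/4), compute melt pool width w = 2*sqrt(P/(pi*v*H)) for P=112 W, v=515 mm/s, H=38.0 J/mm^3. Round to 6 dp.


w = 2*sqrt(112/(pi*515*38.0)) = 0.085363 mm


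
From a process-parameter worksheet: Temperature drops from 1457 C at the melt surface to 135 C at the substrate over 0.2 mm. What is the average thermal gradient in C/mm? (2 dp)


G = (1457-135)/0.2 = 6610.0 C/mm


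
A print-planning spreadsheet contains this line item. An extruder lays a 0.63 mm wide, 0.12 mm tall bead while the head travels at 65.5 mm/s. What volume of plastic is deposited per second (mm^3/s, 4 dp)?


Rate = 0.63 * 0.12 * 65.5 = 4.9518 mm^3/s


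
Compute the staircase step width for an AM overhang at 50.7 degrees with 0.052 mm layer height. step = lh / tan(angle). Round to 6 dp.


step = 0.052 / tan(50.7) = 0.042562 mm


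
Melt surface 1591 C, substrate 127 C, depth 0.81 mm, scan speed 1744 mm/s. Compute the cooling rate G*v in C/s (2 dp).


G = (1591-127)/0.81 = 1807.40740741 C/mm
CR = 1807.40740741 * 1744 = 3152118.52 C/s


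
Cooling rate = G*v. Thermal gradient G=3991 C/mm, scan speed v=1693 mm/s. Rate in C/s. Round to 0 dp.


CR = 3991 * 1693 = 6756763 C/s


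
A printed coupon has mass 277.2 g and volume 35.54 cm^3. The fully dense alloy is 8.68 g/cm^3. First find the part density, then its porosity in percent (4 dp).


rho_part = 277.2 / 35.54 = 7.79966235 g/cm^3
Porosity = (1 - 7.79966235/8.68)*100 = 10.1421 %


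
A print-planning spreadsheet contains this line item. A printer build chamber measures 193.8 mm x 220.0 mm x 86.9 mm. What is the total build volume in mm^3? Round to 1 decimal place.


V = 193.8 * 220.0 * 86.9 = 3705068.4 mm^3


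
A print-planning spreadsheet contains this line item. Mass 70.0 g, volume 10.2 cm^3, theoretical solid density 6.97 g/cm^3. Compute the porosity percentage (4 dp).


rho_part = 70.0 / 10.2 = 6.8627451 g/cm^3
Porosity = (1 - 6.8627451/6.97)*100 = 1.5388 %


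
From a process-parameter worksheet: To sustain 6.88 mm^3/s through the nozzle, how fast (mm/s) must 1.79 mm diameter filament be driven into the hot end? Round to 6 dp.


A = pi*(1.79/2)^2 = 2.516494
v = 6.88 / 2.516494 = 2.733962 mm/s


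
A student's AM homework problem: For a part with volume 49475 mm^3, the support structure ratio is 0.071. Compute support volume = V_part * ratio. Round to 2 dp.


V_support = 49475 * 0.071 = 3512.73 mm^3


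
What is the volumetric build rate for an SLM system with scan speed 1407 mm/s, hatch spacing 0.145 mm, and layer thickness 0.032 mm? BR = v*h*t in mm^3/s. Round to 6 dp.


Rate = 1407 * 0.145 * 0.032 = 6.52848 mm^3/s


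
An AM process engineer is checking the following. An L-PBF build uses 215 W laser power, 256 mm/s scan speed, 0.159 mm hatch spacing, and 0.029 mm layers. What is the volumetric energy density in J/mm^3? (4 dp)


E = 215 / (256*0.159*0.029) = 182.1392 J/mm^3


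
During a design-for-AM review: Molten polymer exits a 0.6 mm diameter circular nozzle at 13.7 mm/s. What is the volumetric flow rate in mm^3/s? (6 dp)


A = pi*(0.6/2)^2 = 0.28274334 mm^2
Q = 0.28274334 * 13.7 = 3.873584 mm^3/s


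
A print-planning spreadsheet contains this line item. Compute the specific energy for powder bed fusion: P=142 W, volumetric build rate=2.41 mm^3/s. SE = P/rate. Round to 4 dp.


SE = 142 / 2.41 = 58.9212 J/mm^3


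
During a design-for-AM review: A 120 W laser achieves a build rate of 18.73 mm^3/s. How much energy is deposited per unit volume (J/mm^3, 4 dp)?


SE = 120 / 18.73 = 6.4068 J/mm^3


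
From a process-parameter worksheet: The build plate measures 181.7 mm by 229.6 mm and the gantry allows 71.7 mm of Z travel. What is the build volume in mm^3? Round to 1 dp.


V = 181.7 * 229.6 * 71.7 = 2991203.5 mm^3


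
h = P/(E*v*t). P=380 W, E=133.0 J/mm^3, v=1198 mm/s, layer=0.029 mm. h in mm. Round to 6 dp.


h = 380 / (133.0*1198*0.029) = 0.082239 mm


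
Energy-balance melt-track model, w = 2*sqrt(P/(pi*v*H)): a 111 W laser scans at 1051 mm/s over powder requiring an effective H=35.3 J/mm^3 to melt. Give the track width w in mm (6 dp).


w = 2*sqrt(111/(pi*1051*35.3)) = 0.06172 mm


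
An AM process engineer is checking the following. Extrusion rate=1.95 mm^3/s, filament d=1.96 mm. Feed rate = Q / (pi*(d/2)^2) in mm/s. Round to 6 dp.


A = pi*(1.96/2)^2 = 3.017186
v = 1.95 / 3.017186 = 0.646298 mm/s


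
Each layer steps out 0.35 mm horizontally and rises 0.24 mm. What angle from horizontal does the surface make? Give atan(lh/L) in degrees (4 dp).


angle = atan(0.24/0.35) = 34.439 degrees


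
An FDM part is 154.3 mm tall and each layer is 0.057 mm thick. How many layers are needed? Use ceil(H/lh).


Layers = ceil(154.3/0.057) = 2708


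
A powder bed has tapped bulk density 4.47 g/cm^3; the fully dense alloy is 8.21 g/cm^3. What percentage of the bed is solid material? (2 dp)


Packing = (4.47/8.21)*100 = 54.45 %


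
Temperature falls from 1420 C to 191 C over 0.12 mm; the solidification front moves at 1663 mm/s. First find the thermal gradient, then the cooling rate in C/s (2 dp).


G = (1420-191)/0.12 = 10241.66666667 C/mm
CR = 10241.66666667 * 1663 = 17031891.67 C/s


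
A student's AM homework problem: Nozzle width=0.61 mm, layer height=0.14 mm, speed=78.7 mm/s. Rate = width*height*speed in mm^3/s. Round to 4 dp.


Rate = 0.61 * 0.14 * 78.7 = 6.721 mm^3/s


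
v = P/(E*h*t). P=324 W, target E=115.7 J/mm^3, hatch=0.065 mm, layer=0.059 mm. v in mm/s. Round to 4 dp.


v = 324 / (115.7*0.065*0.059) = 730.2075 mm/s


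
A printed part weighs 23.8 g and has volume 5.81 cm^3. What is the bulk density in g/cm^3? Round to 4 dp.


rho = 23.8 / 5.81 = 4.0964 g/cm^3


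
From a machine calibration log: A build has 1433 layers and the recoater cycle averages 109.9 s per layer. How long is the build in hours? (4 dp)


t = 1433 * 109.9 / 3600 = 43.7463 hrs


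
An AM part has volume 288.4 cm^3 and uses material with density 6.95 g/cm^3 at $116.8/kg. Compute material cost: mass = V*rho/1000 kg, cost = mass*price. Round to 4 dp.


Mass = 288.4*6.95/1000 = 2.00438 kg
Cost = 2.00438 * 116.8 = 234.1116 $


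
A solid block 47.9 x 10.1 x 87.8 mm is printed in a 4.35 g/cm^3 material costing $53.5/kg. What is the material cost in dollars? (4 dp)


V = 47.9 * 10.1 * 87.8 = 42476.762 mm^3 = 42.476762 cm^3
Mass = 42.476762 * 4.35 / 1000 = 0.18477391 kg
Cost = 0.18477391 * 53.5 = 9.8854 $


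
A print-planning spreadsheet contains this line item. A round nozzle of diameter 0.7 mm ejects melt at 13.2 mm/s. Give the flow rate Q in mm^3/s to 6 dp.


A = pi*(0.7/2)^2 = 0.3848451 mm^2
Q = 0.3848451 * 13.2 = 5.079955 mm^3/s


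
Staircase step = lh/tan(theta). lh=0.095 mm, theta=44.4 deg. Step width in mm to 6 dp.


step = 0.095 / tan(44.4) = 0.097011 mm


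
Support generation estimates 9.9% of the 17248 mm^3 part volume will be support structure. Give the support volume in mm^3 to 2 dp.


V_support = 17248 * 0.099 = 1707.55 mm^3


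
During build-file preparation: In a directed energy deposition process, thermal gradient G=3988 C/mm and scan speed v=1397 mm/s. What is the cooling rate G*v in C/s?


CR = 3988 * 1397 = 5571236 C/s


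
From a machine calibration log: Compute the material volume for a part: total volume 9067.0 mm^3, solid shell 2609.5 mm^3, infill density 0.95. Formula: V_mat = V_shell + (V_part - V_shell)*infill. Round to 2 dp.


V_infill = (9067.0 - 2609.5) * 0.95 = 6134.63
V_total = 2609.5 + 6134.63 = 8744.13 mm^3


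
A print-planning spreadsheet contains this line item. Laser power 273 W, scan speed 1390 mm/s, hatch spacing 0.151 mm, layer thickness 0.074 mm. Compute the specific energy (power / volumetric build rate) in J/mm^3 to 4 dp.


Build rate = 1390 * 0.151 * 0.074 = 15.53186 mm^3/s
SE = 273 / 15.53186 = 17.5768 J/mm^3


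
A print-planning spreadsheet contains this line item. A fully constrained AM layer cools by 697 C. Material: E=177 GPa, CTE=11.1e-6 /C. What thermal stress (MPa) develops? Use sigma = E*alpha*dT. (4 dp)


sigma = 177*1000 * 11.1e-6 * 697 = 1369.3959 MPa


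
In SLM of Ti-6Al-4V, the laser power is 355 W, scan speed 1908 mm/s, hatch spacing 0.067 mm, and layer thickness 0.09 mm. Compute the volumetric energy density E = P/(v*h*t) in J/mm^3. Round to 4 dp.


E = 355 / (1908*0.067*0.09) = 30.8555 J/mm^3


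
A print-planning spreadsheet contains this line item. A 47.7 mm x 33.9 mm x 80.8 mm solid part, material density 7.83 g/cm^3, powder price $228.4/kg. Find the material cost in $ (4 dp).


V = 47.7 * 33.9 * 80.8 = 130656.024 mm^3 = 130.656024 cm^3
Mass = 130.656024 * 7.83 / 1000 = 1.02303667 kg
Cost = 1.02303667 * 228.4 = 233.6616 $


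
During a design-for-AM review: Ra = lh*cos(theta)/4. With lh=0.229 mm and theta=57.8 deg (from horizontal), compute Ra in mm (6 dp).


Ra = 0.229 * cos(57.8) / 4 = 0.030507 mm


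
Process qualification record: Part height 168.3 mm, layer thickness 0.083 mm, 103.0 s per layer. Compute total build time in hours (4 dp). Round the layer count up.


Layers = ceil(168.3/0.083) = 2028
t = 2028 * 103.0 / 3600 = 58.0233 hrs


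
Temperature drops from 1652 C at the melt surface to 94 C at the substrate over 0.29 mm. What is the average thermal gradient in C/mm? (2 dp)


G = (1652-94)/0.29 = 5372.41 C/mm


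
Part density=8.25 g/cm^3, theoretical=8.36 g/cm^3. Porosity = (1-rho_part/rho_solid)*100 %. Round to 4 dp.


Porosity = (1-8.25/8.36)*100 = 1.3158 %


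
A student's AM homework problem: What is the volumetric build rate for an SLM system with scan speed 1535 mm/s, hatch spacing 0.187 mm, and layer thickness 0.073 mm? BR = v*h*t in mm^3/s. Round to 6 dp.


Rate = 1535 * 0.187 * 0.073 = 20.954285 mm^3/s


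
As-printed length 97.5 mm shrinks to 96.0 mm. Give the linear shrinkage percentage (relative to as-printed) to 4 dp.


Shrinkage = ((97.5-96.0)/97.5)*100 = 1.5385 %


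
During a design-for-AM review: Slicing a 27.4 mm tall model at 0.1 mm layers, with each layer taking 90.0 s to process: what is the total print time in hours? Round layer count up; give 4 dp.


Layers = ceil(27.4/0.1) = 274
t = 274 * 90.0 / 3600 = 6.85 hrs


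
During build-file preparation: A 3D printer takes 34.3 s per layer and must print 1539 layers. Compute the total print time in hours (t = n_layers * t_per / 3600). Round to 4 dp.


t = 1539 * 34.3 / 3600 = 14.6633 hrs


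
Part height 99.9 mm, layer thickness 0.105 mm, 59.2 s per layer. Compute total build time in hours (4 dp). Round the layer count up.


Layers = ceil(99.9/0.105) = 952
t = 952 * 59.2 / 3600 = 15.6551 hrs


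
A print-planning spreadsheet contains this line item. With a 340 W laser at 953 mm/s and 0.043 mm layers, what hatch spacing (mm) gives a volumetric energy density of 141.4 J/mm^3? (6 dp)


h = 340 / (141.4*953*0.043) = 0.058677 mm


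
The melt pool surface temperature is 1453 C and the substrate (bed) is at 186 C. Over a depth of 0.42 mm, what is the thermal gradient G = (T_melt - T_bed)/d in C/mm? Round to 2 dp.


G = (1453-186)/0.42 = 3016.67 C/mm


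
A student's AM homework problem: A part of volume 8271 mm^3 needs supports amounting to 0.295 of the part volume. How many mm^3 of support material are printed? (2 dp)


V_support = 8271 * 0.295 = 2439.95 mm^3


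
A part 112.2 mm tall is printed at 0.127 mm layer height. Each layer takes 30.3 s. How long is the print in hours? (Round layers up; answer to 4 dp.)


Layers = ceil(112.2/0.127) = 884
t = 884 * 30.3 / 3600 = 7.4403 hrs


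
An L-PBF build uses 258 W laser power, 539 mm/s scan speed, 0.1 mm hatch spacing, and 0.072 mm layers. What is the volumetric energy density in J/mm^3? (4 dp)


E = 258 / (539*0.1*0.072) = 66.4811 J/mm^3


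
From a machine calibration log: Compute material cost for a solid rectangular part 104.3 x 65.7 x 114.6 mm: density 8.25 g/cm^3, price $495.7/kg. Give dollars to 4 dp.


V = 104.3 * 65.7 * 114.6 = 785297.646 mm^3 = 785.297646 cm^3
Mass = 785.297646 * 8.25 / 1000 = 6.47870558 kg
Cost = 6.47870558 * 495.7 = 3211.4944 $


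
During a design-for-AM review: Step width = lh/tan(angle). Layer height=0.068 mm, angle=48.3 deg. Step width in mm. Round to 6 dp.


step = 0.068 / tan(48.3) = 0.060586 mm


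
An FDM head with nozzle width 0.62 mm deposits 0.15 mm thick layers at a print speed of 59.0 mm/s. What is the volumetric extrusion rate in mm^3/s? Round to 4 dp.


Rate = 0.62 * 0.15 * 59.0 = 5.487 mm^3/s


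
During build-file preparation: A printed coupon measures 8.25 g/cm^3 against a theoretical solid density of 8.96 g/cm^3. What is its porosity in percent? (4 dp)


Porosity = (1-8.25/8.96)*100 = 7.9241 %


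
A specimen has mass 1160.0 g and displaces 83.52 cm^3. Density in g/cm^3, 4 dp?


rho = 1160.0 / 83.52 = 13.8889 g/cm^3


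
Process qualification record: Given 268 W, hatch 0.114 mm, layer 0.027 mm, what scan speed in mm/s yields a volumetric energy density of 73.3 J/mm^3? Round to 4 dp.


v = 268 / (73.3*0.114*0.027) = 1187.8516 mm/s


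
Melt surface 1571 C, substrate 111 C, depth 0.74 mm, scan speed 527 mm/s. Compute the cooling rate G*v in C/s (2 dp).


G = (1571-111)/0.74 = 1972.97297297 C/mm
CR = 1972.97297297 * 527 = 1039756.76 C/s


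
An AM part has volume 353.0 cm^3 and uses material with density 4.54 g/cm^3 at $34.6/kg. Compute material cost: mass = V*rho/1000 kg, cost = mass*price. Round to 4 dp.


Mass = 353.0*4.54/1000 = 1.60262 kg
Cost = 1.60262 * 34.6 = 55.4507 $


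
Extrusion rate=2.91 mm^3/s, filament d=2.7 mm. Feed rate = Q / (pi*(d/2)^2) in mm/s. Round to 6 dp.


A = pi*(2.7/2)^2 = 5.725553
v = 2.91 / 5.725553 = 0.508248 mm/s


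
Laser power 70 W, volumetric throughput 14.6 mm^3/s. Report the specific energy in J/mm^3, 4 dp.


SE = 70 / 14.6 = 4.7945 J/mm^3


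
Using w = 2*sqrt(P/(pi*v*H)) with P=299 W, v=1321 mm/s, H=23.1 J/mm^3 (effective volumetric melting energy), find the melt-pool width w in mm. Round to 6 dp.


w = 2*sqrt(299/(pi*1321*23.1)) = 0.111695 mm


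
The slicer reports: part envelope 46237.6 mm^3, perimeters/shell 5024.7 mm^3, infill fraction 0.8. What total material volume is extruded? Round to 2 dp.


V_infill = (46237.6 - 5024.7) * 0.8 = 32970.32
V_total = 5024.7 + 32970.32 = 37995.02 mm^3


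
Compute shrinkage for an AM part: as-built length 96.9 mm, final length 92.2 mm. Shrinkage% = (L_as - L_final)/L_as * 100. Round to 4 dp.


Shrinkage = ((96.9-92.2)/96.9)*100 = 4.8504 %


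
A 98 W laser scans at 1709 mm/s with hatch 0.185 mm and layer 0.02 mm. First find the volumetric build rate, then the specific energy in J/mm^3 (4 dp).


Build rate = 1709 * 0.185 * 0.02 = 6.3233 mm^3/s
SE = 98 / 6.3233 = 15.4982 J/mm^3


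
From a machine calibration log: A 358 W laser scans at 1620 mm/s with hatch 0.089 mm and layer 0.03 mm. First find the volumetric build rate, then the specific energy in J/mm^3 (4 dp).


Build rate = 1620 * 0.089 * 0.03 = 4.3254 mm^3/s
SE = 358 / 4.3254 = 82.7669 J/mm^3


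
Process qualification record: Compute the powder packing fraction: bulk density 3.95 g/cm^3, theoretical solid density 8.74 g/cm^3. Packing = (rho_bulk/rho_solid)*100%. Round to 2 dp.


Packing = (3.95/8.74)*100 = 45.19 %


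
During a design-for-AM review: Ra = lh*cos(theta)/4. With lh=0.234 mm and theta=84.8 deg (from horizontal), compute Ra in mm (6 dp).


Ra = 0.234 * cos(84.8) / 4 = 0.005302 mm


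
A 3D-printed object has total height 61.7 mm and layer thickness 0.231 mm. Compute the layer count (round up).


Layers = ceil(61.7/0.231) = 268


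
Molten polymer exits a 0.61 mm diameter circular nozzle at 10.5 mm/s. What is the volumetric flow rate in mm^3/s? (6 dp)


A = pi*(0.61/2)^2 = 0.29224666 mm^2
Q = 0.29224666 * 10.5 = 3.06859 mm^3/s


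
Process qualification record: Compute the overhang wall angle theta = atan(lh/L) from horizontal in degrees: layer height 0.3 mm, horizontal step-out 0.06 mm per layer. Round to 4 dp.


angle = atan(0.3/0.06) = 78.6901 degrees


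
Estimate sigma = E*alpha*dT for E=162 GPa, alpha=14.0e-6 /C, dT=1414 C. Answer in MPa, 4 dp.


sigma = 162*1000 * 14.0e-6 * 1414 = 3206.952 MPa


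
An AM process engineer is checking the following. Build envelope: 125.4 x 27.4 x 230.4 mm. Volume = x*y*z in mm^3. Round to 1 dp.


V = 125.4 * 27.4 * 230.4 = 791645.2 mm^3


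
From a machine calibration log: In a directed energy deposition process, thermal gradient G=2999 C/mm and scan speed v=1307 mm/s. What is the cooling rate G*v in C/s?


CR = 2999 * 1307 = 3919693 C/s


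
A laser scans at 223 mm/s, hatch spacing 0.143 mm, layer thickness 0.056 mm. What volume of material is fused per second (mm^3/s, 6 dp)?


Rate = 223 * 0.143 * 0.056 = 1.785784 mm^3/s


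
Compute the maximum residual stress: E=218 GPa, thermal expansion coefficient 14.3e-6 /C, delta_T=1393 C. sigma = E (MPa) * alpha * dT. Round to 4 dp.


sigma = 218*1000 * 14.3e-6 * 1393 = 4342.5382 MPa


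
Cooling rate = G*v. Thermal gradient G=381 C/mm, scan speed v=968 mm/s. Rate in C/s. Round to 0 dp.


CR = 381 * 968 = 368808 C/s


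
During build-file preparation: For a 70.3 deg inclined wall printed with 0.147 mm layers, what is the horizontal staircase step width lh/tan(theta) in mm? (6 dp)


step = 0.147 / tan(70.3) = 0.052634 mm


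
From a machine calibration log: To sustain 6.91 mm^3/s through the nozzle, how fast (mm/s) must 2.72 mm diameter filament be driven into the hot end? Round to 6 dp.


A = pi*(2.72/2)^2 = 5.81069
v = 6.91 / 5.81069 = 1.189188 mm/s


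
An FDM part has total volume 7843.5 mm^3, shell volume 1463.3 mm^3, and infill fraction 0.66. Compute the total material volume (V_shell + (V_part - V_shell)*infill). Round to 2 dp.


V_infill = (7843.5 - 1463.3) * 0.66 = 4210.93
V_total = 1463.3 + 4210.93 = 5674.23 mm^3


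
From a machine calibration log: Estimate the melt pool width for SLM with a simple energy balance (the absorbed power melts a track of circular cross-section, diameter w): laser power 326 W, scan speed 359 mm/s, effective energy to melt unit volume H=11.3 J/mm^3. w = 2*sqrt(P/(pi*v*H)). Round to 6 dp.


w = 2*sqrt(326/(pi*359*11.3)) = 0.319873 mm


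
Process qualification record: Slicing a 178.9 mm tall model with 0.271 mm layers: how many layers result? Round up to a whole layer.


Layers = ceil(178.9/0.271) = 661


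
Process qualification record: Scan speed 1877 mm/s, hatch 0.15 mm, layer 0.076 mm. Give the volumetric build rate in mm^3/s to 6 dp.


Rate = 1877 * 0.15 * 0.076 = 21.3978 mm^3/s


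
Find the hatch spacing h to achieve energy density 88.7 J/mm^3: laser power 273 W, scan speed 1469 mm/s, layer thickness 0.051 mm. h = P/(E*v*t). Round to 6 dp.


h = 273 / (88.7*1469*0.051) = 0.041082 mm


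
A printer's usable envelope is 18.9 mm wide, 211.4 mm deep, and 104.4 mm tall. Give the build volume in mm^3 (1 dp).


V = 18.9 * 211.4 * 104.4 = 417126.0 mm^3


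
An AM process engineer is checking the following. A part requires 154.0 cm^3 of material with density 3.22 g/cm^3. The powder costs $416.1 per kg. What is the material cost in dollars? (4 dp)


Mass = 154.0*3.22/1000 = 0.49588 kg
Cost = 0.49588 * 416.1 = 206.3357 $


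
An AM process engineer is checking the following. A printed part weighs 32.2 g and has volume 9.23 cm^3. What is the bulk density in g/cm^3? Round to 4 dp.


rho = 32.2 / 9.23 = 3.4886 g/cm^3


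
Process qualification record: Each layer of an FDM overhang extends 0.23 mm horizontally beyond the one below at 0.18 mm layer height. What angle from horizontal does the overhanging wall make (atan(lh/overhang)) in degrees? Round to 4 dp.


angle = atan(0.18/0.23) = 38.047 degrees


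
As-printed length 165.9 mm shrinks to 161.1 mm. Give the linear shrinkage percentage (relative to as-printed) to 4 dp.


Shrinkage = ((165.9-161.1)/165.9)*100 = 2.8933 %


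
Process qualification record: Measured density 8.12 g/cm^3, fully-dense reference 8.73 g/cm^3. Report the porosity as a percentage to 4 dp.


Porosity = (1-8.12/8.73)*100 = 6.9874 %


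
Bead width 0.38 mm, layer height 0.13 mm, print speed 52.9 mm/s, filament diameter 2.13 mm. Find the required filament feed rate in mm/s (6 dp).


Q = 0.38 * 0.13 * 52.9 = 2.61326 mm^3/s
A_fil = pi*(2.13/2)^2 = 3.56327293 mm^2
v_feed = 2.61326 / 3.56327293 = 0.733388 mm/s


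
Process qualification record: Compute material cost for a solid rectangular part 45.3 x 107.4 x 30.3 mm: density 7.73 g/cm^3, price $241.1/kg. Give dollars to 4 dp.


V = 45.3 * 107.4 * 30.3 = 147416.166 mm^3 = 147.416166 cm^3
Mass = 147.416166 * 7.73 / 1000 = 1.13952696 kg
Cost = 1.13952696 * 241.1 = 274.74 $


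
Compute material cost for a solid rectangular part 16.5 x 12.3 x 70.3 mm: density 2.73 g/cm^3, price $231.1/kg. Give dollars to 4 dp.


V = 16.5 * 12.3 * 70.3 = 14267.385 mm^3 = 14.267385 cm^3
Mass = 14.267385 * 2.73 / 1000 = 0.03894996 kg
Cost = 0.03894996 * 231.1 = 9.0013 $


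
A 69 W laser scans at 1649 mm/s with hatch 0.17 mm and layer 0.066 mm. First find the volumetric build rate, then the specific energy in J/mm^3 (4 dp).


Build rate = 1649 * 0.17 * 0.066 = 18.50178 mm^3/s
SE = 69 / 18.50178 = 3.7294 J/mm^3


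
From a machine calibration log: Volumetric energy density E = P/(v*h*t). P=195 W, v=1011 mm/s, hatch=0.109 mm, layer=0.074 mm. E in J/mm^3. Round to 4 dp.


E = 195 / (1011*0.109*0.074) = 23.9125 J/mm^3


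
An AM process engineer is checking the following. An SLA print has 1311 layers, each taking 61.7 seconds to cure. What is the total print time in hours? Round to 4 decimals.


t = 1311 * 61.7 / 3600 = 22.4691 hrs


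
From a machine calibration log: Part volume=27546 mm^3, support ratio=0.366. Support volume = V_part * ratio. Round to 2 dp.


V_support = 27546 * 0.366 = 10081.84 mm^3


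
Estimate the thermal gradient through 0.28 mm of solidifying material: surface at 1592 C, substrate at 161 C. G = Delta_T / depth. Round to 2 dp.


G = (1592-161)/0.28 = 5110.71 C/mm


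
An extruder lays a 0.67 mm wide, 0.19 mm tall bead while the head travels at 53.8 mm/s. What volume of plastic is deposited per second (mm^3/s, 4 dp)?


Rate = 0.67 * 0.19 * 53.8 = 6.8487 mm^3/s


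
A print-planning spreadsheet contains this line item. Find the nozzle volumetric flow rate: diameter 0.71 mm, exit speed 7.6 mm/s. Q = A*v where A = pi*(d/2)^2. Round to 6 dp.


A = pi*(0.71/2)^2 = 0.39591921 mm^2
Q = 0.39591921 * 7.6 = 3.008986 mm^3/s


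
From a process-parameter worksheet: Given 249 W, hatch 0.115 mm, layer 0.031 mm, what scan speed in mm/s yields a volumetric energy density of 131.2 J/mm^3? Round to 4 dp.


v = 249 / (131.2*0.115*0.031) = 532.3607 mm/s


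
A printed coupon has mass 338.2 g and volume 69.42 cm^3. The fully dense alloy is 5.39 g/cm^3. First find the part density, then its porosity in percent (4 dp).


rho_part = 338.2 / 69.42 = 4.87179487 g/cm^3
Porosity = (1 - 4.87179487/5.39)*100 = 9.6142 %


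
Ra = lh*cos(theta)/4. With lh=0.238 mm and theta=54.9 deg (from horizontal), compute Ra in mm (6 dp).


Ra = 0.238 * cos(54.9) / 4 = 0.034213 mm


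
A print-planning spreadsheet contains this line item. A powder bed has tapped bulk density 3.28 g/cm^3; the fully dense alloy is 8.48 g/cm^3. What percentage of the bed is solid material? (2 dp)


Packing = (3.28/8.48)*100 = 38.68 %


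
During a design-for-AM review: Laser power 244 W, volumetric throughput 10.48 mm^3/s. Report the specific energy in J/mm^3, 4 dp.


SE = 244 / 10.48 = 23.2824 J/mm^3


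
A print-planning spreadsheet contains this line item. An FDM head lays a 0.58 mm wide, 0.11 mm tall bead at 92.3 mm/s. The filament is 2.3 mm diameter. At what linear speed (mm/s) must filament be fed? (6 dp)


Q = 0.58 * 0.11 * 92.3 = 5.88874 mm^3/s
A_fil = pi*(2.3/2)^2 = 4.15475628 mm^2
v_feed = 5.88874 / 4.15475628 = 1.417349 mm/s


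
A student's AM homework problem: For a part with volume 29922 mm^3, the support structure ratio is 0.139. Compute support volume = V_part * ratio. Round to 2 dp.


V_support = 29922 * 0.139 = 4159.16 mm^3


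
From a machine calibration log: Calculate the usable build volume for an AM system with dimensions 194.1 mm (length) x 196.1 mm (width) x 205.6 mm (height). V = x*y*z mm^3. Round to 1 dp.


V = 194.1 * 196.1 * 205.6 = 7825754.9 mm^3


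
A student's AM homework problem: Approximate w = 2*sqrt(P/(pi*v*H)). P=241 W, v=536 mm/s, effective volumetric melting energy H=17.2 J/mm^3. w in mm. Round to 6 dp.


w = 2*sqrt(241/(pi*536*17.2)) = 0.182439 mm


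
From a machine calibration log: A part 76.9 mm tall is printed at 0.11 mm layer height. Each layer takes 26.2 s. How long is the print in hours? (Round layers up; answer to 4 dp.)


Layers = ceil(76.9/0.11) = 700
t = 700 * 26.2 / 3600 = 5.0944 hrs


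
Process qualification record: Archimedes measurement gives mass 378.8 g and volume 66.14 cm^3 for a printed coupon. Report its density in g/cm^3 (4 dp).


rho = 378.8 / 66.14 = 5.7272 g/cm^3


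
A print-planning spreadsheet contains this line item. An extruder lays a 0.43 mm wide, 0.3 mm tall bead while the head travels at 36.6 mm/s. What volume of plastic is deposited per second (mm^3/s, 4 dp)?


Rate = 0.43 * 0.3 * 36.6 = 4.7214 mm^3/s


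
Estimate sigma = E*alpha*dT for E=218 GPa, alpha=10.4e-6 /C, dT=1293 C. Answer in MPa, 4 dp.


sigma = 218*1000 * 10.4e-6 * 1293 = 2931.4896 MPa


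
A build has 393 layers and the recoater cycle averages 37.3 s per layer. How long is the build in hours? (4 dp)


t = 393 * 37.3 / 3600 = 4.0719 hrs


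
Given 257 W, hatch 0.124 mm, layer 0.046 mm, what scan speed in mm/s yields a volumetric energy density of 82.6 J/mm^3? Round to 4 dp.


v = 257 / (82.6*0.124*0.046) = 545.4734 mm/s


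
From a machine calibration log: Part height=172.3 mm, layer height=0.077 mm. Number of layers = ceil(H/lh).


Layers = ceil(172.3/0.077) = 2238


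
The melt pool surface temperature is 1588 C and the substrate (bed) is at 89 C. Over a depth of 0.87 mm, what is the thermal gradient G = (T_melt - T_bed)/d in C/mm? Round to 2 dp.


G = (1588-89)/0.87 = 1722.99 C/mm


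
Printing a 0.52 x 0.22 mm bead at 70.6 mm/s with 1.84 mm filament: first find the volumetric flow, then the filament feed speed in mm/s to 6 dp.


Q = 0.52 * 0.22 * 70.6 = 8.07664 mm^3/s
A_fil = pi*(1.84/2)^2 = 2.65904402 mm^2
v_feed = 8.07664 / 2.65904402 = 3.037422 mm/s


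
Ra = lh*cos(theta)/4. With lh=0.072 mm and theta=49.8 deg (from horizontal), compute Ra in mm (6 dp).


Ra = 0.072 * cos(49.8) / 4 = 0.011618 mm


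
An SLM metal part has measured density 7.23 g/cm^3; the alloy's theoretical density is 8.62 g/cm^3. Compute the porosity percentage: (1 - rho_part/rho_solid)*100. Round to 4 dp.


Porosity = (1-7.23/8.62)*100 = 16.1253 %


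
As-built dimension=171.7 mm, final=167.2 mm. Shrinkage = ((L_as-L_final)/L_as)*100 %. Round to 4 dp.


Shrinkage = ((171.7-167.2)/171.7)*100 = 2.6209 %


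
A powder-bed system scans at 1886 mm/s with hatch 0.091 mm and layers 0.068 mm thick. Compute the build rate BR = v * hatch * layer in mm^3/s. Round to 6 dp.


Rate = 1886 * 0.091 * 0.068 = 11.670568 mm^3/s


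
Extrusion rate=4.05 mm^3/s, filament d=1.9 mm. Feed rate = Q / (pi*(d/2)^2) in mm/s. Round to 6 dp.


A = pi*(1.9/2)^2 = 2.835287
v = 4.05 / 2.835287 = 1.428427 mm/s


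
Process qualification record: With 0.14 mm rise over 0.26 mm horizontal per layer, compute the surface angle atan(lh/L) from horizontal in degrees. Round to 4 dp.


angle = atan(0.14/0.26) = 28.3008 degrees


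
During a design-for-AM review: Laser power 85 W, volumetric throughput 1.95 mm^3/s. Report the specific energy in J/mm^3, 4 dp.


SE = 85 / 1.95 = 43.5897 J/mm^3


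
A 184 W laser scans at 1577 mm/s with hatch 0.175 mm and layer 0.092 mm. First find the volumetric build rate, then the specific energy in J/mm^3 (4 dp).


Build rate = 1577 * 0.175 * 0.092 = 25.3897 mm^3/s
SE = 184 / 25.3897 = 7.247 J/mm^3


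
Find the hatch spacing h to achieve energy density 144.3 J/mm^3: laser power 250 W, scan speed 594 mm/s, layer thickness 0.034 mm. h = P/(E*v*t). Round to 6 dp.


h = 250 / (144.3*594*0.034) = 0.085784 mm


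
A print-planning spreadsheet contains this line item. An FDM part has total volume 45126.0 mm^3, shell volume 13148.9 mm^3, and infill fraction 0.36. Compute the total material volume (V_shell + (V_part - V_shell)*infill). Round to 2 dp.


V_infill = (45126.0 - 13148.9) * 0.36 = 11511.76
V_total = 13148.9 + 11511.76 = 24660.66 mm^3


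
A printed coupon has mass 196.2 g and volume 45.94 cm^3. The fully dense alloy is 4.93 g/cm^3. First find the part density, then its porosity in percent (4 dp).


rho_part = 196.2 / 45.94 = 4.27078798 g/cm^3
Porosity = (1 - 4.27078798/4.93)*100 = 13.3714 %


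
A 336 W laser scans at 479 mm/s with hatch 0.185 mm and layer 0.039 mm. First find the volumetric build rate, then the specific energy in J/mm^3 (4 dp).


Build rate = 479 * 0.185 * 0.039 = 3.455985 mm^3/s
SE = 336 / 3.455985 = 97.2226 J/mm^3


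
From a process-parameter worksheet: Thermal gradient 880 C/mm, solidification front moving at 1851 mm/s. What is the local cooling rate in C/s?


CR = 880 * 1851 = 1628880 C/s


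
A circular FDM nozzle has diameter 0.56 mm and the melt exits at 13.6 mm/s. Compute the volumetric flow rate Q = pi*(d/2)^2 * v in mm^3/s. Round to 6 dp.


A = pi*(0.56/2)^2 = 0.24630086 mm^2
Q = 0.24630086 * 13.6 = 3.349692 mm^3/s


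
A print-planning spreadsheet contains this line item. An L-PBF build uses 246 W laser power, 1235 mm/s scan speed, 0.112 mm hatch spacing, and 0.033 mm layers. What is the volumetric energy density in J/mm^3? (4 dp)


E = 246 / (1235*0.112*0.033) = 53.8935 J/mm^3


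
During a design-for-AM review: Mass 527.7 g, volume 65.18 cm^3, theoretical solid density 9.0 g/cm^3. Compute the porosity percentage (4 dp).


rho_part = 527.7 / 65.18 = 8.09604173 g/cm^3
Porosity = (1 - 8.09604173/9.0)*100 = 10.044 %


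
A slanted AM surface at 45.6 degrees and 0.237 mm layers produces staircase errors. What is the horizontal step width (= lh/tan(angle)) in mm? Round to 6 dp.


step = 0.237 / tan(45.6) = 0.232088 mm


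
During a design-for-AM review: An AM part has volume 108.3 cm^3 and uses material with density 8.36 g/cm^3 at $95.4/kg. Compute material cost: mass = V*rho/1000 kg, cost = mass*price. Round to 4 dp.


Mass = 108.3*8.36/1000 = 0.905388 kg
Cost = 0.905388 * 95.4 = 86.374 $


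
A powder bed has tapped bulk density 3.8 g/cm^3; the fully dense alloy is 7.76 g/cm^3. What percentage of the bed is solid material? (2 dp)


Packing = (3.8/7.76)*100 = 48.97 %


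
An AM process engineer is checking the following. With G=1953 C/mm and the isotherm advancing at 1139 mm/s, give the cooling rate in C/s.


CR = 1953 * 1139 = 2224467 C/s


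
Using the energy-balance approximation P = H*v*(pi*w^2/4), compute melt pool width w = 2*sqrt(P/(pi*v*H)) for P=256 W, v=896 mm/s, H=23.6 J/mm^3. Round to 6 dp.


w = 2*sqrt(256/(pi*896*23.6)) = 0.124155 mm


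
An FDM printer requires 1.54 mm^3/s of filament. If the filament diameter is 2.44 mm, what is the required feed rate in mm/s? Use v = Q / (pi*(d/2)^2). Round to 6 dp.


A = pi*(2.44/2)^2 = 4.675947
v = 1.54 / 4.675947 = 0.329345 mm/s


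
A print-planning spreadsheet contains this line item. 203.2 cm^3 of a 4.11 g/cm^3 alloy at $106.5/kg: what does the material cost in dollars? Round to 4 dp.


Mass = 203.2*4.11/1000 = 0.835152 kg
Cost = 0.835152 * 106.5 = 88.9437 $


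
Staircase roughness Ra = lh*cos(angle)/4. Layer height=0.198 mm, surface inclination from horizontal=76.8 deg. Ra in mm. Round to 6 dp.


Ra = 0.198 * cos(76.8) / 4 = 0.011303 mm


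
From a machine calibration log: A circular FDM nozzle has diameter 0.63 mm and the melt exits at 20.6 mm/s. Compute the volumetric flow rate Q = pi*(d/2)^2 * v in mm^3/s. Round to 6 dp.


A = pi*(0.63/2)^2 = 0.31172453 mm^2
Q = 0.31172453 * 20.6 = 6.421525 mm^3/s


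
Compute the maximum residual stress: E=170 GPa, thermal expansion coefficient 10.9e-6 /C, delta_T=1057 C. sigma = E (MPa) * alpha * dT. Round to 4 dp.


sigma = 170*1000 * 10.9e-6 * 1057 = 1958.621 MPa
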